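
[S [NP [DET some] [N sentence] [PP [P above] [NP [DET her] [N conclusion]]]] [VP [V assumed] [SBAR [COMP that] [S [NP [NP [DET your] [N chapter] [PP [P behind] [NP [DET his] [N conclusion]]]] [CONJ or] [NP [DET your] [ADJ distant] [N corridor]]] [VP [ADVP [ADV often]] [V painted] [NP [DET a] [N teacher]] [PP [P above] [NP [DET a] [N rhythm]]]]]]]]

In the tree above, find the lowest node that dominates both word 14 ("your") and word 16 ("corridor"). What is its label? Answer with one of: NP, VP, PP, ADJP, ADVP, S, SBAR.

Word 14 lies under S → VP → SBAR → S → NP → NP → DET; word 16 lies under S → VP → SBAR → S → NP → NP → N. The lowest shared node is the NP.

NP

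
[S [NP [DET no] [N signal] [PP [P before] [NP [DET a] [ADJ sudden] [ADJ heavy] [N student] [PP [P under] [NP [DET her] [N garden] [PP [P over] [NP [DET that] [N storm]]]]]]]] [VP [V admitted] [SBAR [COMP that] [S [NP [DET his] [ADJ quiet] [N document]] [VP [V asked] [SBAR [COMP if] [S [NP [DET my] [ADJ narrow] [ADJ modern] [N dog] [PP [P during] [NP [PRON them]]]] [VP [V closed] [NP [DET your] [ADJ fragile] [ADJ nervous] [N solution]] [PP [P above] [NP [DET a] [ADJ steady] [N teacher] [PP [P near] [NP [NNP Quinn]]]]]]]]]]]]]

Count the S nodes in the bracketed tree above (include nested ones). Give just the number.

3

The S constituents are: [S no signal before a sudden heavy student under her garden over that storm admitted that his quiet document asked if my narrow modern dog during them closed your fragile nervous solution above a steady teacher near Quinn]; [S his quiet document asked if my narrow modern dog during them closed your fragile nervous solution above a steady teacher near Quinn]; [S my narrow modern dog during them closed your fragile nervous solution above a steady teacher near Quinn]. Total: 3.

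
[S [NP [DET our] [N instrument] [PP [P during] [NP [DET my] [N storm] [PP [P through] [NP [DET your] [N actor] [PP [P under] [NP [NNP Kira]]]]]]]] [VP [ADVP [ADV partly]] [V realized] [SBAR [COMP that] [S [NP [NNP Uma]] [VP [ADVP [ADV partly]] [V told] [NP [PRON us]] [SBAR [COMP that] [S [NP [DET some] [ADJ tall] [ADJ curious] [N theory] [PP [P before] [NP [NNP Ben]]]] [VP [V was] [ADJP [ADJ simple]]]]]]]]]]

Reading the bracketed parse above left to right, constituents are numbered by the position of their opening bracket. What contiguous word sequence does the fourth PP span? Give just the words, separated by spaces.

before Ben

Opening `[PP` markers occur at word positions 3, 6, 9, 23; the fourth of these opens the constituent [PP before Ben].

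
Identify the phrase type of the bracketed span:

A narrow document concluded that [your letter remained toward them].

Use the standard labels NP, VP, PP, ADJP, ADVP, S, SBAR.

"remained" is the head of the bracketed span, so the span is a clause: S.

S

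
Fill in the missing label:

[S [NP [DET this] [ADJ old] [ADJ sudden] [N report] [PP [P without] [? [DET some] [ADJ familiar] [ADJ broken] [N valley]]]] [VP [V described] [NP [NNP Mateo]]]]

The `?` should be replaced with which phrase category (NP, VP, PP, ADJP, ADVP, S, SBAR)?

NP

Looking at what the `?` directly dominates — DET 'some', ADJ 'familiar', ADJ 'broken', N 'valley' — this is a noun phrase (NP).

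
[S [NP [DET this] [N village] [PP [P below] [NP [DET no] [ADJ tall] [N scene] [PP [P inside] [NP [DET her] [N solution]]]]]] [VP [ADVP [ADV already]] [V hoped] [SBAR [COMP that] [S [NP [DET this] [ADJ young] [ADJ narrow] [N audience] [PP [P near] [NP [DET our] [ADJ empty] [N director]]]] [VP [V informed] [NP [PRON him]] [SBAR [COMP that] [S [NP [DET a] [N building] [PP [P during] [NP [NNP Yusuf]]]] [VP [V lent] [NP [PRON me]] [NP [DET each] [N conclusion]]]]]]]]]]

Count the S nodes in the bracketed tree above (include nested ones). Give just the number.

Listing each S by its span: [S this village below no tall scene inside her solution already hoped that this young narrow audience near our empty director informed him that a building during Yusuf lent me each conclusion]; [S this young narrow audience near our empty director informed him that a building during Yusuf lent me each conclusion]; [S a building during Yusuf lent me each conclusion] — that makes 3.

3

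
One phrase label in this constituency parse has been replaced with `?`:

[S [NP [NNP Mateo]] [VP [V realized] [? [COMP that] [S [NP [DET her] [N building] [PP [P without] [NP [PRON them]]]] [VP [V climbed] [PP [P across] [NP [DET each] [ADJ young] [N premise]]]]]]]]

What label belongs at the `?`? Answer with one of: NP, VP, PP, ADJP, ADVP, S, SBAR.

SBAR

A constituent whose immediate children are COMP 'that', S is a subordinate clause: SBAR.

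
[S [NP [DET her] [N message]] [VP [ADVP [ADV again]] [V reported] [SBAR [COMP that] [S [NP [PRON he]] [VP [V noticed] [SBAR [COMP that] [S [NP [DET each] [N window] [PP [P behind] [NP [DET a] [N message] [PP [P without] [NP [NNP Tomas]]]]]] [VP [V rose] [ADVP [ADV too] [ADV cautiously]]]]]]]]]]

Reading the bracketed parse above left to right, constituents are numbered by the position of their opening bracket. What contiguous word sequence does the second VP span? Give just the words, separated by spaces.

Opening `[VP` markers occur at word positions 3, 7, 16; the second of these opens the constituent [VP noticed that each window behind a message without Tomas rose too cautiously].

noticed that each window behind a message without Tomas rose too cautiously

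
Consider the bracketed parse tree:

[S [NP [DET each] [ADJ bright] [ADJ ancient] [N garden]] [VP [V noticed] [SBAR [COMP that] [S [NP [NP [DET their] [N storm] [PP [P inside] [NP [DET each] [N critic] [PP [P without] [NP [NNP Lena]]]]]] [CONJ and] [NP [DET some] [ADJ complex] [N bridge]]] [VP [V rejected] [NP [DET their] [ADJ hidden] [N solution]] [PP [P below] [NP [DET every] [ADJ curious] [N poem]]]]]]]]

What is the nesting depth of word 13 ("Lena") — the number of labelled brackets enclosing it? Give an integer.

The word sits inside NNP, which is inside NP, inside PP, inside NP, inside PP, inside NP, inside NP, inside S, inside SBAR, inside VP, inside S — 11 brackets in all.

11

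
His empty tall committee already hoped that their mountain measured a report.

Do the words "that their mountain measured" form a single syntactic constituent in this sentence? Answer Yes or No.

The sequence begins inside the complementizer "that" and ends inside the clause "their mountain measured a report"; it crosses a phrase boundary, so no single node in the tree spans exactly those words.

No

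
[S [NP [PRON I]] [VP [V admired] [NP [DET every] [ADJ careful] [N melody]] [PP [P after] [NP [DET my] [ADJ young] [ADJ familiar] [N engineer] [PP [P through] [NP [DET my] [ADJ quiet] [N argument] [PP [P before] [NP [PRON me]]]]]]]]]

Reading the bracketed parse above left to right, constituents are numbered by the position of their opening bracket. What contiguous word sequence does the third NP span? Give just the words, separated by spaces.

my young familiar engineer through my quiet argument before me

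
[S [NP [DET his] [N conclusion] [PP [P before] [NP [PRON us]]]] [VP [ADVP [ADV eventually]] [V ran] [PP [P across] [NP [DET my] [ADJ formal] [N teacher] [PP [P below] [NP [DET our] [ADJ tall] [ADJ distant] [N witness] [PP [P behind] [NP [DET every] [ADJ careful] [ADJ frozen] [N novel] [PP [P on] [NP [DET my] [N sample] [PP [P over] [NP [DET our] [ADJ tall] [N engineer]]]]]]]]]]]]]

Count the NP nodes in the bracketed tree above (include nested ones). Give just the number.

7

Scanning left to right, an opening `[NP` appears at word positions 1, 4, 8, 12, 17, 22, 25 — 7 in total.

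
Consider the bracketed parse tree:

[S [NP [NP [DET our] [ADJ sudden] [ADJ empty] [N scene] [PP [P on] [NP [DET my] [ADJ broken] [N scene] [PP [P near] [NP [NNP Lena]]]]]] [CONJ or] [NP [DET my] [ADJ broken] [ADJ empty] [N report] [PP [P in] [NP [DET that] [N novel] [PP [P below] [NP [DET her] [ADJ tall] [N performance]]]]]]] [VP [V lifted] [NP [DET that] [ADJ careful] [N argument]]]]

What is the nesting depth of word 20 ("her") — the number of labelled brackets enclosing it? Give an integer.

8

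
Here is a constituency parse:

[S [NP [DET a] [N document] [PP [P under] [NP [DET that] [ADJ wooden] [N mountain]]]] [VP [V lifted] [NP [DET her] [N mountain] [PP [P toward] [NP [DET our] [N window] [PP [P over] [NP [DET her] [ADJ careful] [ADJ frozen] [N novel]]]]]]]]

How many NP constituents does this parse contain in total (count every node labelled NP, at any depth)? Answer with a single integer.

The NP constituents are: [NP a document under that wooden mountain]; [NP that wooden mountain]; [NP her mountain toward our window over her careful frozen novel]; [NP our window over her careful frozen novel]; [NP her careful frozen novel]. Total: 5.

5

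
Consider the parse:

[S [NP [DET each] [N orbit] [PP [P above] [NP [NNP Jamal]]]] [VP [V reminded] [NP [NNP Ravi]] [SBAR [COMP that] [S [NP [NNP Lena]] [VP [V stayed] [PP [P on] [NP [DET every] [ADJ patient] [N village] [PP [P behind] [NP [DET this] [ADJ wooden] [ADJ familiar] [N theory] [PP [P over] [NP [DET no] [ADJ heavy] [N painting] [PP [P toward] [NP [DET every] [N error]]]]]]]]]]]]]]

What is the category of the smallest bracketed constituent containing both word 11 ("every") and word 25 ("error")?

Both words fall inside [NP every patient village behind this wooden familiar theory over no heavy painting toward every error] (words 11–25), and no smaller constituent contains them both. Label: NP.

NP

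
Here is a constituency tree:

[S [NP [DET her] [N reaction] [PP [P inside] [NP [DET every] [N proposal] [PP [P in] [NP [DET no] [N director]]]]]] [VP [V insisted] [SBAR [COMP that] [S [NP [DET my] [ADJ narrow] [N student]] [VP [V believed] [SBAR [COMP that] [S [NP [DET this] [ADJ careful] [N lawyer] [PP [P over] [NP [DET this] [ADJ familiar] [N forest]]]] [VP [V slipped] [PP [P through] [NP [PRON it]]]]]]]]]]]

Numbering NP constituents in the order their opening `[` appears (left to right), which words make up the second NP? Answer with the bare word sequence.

In left-to-right order the NP constituents are "her reaction inside every proposal in no director"; "every proposal in no director"; "no director"; "my narrow student"; "this careful lawyer over this familiar forest"; "this familiar forest"; "it". Number 2 is "every proposal in no director".

every proposal in no director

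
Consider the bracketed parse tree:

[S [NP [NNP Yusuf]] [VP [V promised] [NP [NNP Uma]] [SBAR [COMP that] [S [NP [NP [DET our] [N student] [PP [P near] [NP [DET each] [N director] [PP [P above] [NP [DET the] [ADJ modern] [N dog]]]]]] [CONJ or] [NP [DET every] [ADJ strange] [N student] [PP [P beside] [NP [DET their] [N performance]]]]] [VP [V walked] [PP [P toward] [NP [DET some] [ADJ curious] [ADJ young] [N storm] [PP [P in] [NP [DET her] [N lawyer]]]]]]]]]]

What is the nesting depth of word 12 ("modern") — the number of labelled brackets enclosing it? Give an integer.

11

The word sits inside ADJ, which is inside NP, inside PP, inside NP, inside PP, inside NP, inside NP, inside S, inside SBAR, inside VP, inside S — 11 brackets in all.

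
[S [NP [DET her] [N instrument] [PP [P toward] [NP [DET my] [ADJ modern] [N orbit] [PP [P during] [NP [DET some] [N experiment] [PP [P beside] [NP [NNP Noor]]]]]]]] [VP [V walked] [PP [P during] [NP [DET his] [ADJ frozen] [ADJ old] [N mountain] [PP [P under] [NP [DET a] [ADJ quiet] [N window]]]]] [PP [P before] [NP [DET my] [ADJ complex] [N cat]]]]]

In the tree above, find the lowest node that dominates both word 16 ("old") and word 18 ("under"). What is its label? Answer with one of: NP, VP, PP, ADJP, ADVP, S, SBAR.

NP

Word 16 lies under S → VP → PP → NP → ADJ; word 18 lies under S → VP → PP → NP → PP → P. The lowest shared node is the NP.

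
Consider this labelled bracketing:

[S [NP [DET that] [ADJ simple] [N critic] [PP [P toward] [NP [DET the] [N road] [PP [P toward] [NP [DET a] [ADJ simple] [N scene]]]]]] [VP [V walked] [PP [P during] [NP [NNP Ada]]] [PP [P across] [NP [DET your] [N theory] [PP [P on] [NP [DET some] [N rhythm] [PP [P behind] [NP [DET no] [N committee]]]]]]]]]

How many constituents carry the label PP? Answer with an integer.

The PP constituents are: [PP toward the road toward a simple scene]; [PP toward a simple scene]; [PP during Ada]; [PP across your theory on some rhythm behind no committee]; [PP on some rhythm behind no committee]; [PP behind no committee]. Total: 6.

6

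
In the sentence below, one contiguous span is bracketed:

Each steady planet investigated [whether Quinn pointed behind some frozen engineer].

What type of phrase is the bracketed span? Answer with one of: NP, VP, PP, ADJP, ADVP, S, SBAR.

"whether" is the head of the bracketed span, so the span is a subordinate clause: SBAR.

SBAR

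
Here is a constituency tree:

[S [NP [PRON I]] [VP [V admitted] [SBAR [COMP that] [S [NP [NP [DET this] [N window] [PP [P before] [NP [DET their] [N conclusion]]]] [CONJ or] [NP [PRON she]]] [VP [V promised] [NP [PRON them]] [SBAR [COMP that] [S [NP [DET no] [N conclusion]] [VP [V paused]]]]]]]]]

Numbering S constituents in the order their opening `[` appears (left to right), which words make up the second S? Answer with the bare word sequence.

this window before their conclusion or she promised them that no conclusion paused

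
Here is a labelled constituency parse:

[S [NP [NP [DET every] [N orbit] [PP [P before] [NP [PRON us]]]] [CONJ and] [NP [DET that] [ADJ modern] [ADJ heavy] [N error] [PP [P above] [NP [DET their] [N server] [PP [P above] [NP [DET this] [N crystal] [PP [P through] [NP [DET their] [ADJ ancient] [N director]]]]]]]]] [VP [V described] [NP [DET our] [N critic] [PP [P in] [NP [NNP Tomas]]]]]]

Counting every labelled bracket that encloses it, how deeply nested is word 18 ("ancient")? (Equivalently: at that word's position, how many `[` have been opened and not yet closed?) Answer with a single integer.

Counting open brackets not yet closed at "ancient": [S [NP [NP [PP [NP [PP [NP [PP [NP [ADJ = 10.

10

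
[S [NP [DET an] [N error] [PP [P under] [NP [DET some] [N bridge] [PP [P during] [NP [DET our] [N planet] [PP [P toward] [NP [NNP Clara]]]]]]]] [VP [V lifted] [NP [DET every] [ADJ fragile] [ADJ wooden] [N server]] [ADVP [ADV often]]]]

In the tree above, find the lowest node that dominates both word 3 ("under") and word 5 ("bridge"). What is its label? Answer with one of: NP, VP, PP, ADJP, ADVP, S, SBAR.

PP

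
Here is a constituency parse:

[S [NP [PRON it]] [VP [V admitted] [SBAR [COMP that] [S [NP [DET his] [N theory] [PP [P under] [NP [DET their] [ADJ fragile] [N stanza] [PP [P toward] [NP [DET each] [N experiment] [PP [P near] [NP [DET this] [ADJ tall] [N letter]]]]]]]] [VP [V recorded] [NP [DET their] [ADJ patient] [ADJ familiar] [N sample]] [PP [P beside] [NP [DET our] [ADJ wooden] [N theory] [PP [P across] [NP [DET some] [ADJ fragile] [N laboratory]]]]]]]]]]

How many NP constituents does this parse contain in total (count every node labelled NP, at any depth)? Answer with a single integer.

8

Listing each NP by its span: [NP it]; [NP his theory under their fragile stanza toward each experiment near this tall letter]; [NP their fragile stanza toward each experiment near this tall letter]; [NP each experiment near this tall letter]; [NP this tall letter]; [NP their patient familiar sample] … — that makes 8.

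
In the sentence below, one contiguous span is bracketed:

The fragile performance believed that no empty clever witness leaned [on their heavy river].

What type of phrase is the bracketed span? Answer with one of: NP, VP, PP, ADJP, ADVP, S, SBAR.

The span is built around the preposition "on" — a prepositional phrase (PP).

PP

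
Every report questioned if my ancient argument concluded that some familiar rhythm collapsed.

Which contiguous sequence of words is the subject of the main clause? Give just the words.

The subject of the main clause is the NP immediately before the verb "questioned": "every report".

every report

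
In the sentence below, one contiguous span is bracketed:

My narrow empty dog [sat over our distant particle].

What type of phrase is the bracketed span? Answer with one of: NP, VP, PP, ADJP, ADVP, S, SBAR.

VP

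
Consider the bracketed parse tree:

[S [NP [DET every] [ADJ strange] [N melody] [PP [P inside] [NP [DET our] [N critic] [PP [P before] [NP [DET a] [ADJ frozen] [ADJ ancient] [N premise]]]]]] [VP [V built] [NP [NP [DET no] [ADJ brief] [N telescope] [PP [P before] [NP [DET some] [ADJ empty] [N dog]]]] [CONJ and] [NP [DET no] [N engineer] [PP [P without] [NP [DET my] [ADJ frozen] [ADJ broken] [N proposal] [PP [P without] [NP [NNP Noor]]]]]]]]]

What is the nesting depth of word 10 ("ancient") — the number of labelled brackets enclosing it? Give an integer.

The word sits inside ADJ, which is inside NP, inside PP, inside NP, inside PP, inside NP, inside S — 7 brackets in all.

7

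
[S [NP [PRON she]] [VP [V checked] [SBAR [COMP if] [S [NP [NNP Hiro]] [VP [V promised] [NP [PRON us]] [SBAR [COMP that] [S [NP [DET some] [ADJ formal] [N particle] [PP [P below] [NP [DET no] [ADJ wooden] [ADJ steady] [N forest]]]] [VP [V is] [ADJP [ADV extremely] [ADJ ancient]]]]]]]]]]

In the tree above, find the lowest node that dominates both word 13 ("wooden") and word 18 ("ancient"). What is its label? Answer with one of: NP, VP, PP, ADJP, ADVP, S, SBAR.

Word 13 lies under S → VP → SBAR → S → VP → SBAR → S → NP → PP → NP → ADJ; word 18 lies under S → VP → SBAR → S → VP → SBAR → S → VP → ADJP → ADJ. The lowest shared node is the S.

S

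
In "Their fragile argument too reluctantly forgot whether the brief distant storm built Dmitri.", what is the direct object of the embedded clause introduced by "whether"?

Dmitri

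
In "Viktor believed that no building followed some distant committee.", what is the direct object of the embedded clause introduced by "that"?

The verb of the embedded clause introduced by "that" is "followed"; its direct object is the NP "some distant committee".

some distant committee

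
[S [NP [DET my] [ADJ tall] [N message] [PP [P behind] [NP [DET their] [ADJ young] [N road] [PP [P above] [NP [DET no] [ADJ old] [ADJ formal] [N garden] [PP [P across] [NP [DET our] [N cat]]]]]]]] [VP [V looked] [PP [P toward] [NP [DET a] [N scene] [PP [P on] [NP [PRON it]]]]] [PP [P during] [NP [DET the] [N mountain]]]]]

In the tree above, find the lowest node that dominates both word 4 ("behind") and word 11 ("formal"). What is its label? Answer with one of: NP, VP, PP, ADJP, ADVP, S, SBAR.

Both words fall inside [PP behind their young road above no old formal garden across our cat] (words 4–15), and no smaller constituent contains them both. Label: PP.

PP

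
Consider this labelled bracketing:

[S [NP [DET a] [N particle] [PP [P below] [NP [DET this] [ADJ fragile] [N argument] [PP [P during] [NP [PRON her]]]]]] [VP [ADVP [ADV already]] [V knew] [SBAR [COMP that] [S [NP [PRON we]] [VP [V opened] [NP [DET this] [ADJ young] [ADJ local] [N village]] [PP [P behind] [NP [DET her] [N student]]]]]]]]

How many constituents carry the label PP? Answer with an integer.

3

The PP constituents are: [PP below this fragile argument during her]; [PP during her]; [PP behind her student]. Total: 3.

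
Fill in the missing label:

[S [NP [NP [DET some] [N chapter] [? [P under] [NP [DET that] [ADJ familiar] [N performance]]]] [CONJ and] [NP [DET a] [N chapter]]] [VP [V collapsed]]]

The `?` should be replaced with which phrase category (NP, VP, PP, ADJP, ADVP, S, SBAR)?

A constituent whose immediate children are P 'under', NP is a prepositional phrase: PP.

PP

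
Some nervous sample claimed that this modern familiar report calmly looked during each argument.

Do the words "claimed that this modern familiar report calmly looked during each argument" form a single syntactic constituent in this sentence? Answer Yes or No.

Yes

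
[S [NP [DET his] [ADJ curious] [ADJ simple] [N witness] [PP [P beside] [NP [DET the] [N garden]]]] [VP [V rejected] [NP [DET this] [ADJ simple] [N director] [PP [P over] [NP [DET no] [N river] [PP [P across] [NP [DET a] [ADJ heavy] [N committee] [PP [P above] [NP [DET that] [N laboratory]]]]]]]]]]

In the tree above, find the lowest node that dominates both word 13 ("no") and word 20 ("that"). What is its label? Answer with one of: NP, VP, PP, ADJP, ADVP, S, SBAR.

Both words fall inside [NP no river across a heavy committee above that laboratory] (words 13–21), and no smaller constituent contains them both. Label: NP.

NP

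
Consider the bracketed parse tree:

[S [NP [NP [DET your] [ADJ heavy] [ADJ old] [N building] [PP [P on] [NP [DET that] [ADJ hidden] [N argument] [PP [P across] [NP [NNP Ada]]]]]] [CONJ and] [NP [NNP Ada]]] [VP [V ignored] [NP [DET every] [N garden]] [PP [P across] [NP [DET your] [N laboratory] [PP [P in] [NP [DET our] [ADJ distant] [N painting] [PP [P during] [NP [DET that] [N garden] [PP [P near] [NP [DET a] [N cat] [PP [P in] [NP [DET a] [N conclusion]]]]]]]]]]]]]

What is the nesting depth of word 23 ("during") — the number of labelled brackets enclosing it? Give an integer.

8

Path from the root down to the word: S → VP → PP → NP → PP → NP → PP → P. That is 8 enclosing brackets.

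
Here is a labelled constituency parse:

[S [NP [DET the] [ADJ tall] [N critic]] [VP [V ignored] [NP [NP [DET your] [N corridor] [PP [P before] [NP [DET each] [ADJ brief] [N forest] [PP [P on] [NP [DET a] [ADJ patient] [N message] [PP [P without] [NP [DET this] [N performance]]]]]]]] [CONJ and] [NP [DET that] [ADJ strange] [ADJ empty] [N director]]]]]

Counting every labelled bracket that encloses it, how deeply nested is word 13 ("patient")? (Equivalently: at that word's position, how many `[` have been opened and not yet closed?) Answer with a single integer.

Counting open brackets not yet closed at "patient": [S [VP [NP [NP [PP [NP [PP [NP [ADJ = 9.

9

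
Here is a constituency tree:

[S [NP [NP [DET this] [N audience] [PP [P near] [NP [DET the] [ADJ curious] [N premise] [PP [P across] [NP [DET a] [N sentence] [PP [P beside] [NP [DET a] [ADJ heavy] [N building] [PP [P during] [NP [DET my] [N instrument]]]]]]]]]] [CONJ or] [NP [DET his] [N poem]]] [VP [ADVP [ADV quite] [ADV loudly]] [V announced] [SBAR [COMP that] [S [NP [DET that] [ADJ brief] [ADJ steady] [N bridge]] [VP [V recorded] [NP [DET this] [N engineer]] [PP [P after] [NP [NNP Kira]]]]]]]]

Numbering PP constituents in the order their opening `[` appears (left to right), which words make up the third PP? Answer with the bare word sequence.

beside a heavy building during my instrument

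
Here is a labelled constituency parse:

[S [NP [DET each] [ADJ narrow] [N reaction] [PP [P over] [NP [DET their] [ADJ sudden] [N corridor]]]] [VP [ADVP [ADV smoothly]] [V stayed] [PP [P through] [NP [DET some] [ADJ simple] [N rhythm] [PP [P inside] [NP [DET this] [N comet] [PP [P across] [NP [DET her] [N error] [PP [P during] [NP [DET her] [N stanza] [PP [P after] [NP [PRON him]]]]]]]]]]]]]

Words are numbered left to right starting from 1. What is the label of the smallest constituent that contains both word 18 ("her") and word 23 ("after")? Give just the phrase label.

NP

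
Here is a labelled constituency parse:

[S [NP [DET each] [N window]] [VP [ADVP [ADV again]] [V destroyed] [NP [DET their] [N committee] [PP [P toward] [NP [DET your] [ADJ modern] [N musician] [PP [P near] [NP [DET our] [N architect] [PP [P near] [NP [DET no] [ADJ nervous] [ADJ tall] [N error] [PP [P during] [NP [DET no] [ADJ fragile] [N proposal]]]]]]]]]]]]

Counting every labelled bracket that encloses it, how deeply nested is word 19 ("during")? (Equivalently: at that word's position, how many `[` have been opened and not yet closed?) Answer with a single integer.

Counting open brackets not yet closed at "during": [S [VP [NP [PP [NP [PP [NP [PP [NP [PP [P = 11.

11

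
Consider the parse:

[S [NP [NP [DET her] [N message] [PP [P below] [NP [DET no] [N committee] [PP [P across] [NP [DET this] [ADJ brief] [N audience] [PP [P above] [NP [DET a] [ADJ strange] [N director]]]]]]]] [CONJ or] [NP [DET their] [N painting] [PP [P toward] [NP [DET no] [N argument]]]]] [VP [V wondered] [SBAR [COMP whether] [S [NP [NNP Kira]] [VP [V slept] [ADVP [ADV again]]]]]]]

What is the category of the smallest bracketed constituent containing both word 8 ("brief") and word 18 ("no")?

NP

Both words fall inside [NP her message below no committee across this brief audience above a strange director or their painting toward no argument] (words 1–19), and no smaller constituent contains them both. Label: NP.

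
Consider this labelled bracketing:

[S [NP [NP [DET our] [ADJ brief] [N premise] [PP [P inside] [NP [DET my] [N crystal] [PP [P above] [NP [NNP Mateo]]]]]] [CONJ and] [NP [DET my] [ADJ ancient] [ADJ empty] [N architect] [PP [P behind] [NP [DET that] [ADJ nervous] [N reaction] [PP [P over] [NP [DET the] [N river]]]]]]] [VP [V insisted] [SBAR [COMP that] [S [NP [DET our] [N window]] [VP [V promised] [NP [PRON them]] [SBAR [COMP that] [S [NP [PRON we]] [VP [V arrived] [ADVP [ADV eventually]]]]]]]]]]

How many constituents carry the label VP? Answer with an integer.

3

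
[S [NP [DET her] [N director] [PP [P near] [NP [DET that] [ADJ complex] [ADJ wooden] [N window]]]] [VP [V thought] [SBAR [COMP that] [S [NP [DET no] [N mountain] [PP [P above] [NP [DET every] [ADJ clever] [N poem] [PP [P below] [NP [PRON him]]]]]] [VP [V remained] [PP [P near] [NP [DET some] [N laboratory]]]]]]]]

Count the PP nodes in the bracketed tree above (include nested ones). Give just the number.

Scanning left to right, an opening `[PP` appears at word positions 3, 12, 16, 19 — 4 in total.

4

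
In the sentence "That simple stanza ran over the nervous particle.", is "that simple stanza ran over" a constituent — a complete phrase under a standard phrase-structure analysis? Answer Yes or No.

The sequence begins inside the noun phrase "that simple stanza" and ends inside the verb phrase "ran over the nervous particle"; it crosses a phrase boundary, so no single node in the tree spans exactly those words.

No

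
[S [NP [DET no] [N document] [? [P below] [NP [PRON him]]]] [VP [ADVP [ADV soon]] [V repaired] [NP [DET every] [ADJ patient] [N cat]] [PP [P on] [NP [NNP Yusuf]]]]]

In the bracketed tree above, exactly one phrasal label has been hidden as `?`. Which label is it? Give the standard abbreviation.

PP

A constituent whose immediate children are P 'below', NP is a prepositional phrase: PP.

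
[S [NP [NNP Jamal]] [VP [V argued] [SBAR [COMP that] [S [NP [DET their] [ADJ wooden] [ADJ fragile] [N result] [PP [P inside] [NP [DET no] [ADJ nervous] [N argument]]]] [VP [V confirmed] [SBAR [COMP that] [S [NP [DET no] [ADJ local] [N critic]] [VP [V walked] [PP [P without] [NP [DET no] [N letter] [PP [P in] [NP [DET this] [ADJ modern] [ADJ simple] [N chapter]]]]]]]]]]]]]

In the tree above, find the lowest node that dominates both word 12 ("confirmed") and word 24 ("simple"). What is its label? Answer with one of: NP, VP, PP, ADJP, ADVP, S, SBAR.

Both words fall inside [VP confirmed that no local critic walked without no letter in this modern simple chapter] (words 12–25), and no smaller constituent contains them both. Label: VP.

VP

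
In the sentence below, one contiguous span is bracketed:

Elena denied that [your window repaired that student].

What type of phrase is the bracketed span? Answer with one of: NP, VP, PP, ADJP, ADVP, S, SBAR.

The bracketed span "your window repaired that student" is headed by "repaired", making it a clause (S).

S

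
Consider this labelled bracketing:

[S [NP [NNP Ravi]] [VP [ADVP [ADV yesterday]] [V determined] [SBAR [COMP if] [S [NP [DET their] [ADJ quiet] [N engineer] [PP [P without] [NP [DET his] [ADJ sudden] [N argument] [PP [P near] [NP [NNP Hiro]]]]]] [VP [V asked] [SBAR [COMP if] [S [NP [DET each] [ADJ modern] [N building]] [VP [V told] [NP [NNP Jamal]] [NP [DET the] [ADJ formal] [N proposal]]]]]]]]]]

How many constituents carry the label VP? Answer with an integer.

3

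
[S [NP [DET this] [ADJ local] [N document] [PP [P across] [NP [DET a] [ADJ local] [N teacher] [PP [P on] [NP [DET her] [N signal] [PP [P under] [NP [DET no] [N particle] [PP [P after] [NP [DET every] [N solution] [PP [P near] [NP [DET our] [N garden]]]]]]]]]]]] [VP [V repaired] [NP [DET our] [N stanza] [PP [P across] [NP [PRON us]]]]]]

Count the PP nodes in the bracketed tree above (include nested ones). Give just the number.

6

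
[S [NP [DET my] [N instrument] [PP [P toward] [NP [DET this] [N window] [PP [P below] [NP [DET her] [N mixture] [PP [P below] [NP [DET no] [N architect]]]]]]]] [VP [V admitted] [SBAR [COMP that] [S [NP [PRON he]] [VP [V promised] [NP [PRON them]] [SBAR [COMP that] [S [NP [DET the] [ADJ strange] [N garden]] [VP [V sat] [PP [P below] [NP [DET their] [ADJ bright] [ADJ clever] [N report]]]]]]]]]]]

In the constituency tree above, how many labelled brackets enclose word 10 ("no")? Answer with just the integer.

9

Path from the root down to the word: S → NP → PP → NP → PP → NP → PP → NP → DET. That is 9 enclosing brackets.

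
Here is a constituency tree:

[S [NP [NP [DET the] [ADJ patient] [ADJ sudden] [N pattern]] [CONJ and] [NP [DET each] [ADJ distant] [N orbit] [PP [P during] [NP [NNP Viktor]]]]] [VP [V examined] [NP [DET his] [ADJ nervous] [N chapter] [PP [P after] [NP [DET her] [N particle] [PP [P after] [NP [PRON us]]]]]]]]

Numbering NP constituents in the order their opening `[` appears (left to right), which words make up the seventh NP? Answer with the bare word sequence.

us

Opening `[NP` markers occur at word positions 1, 1, 6, 10, 12, 16, 19; the seventh of these opens the constituent [NP us].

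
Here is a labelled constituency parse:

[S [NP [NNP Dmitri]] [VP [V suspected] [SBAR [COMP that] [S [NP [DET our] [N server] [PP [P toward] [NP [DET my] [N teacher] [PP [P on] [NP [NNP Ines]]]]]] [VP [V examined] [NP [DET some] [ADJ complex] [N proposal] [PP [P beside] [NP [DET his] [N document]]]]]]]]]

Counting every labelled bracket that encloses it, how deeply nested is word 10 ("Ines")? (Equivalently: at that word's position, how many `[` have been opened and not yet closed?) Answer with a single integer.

10

Path from the root down to the word: S → VP → SBAR → S → NP → PP → NP → PP → NP → NNP. That is 10 enclosing brackets.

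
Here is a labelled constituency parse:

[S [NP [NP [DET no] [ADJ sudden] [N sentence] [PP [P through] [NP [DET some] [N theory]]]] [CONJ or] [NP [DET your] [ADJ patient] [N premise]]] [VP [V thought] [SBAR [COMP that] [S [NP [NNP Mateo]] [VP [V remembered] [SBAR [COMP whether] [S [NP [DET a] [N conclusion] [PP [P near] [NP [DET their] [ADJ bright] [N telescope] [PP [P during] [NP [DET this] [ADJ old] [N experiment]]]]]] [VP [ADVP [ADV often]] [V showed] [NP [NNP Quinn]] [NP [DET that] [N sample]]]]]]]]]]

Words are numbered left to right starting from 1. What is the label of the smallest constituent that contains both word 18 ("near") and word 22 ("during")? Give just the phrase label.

PP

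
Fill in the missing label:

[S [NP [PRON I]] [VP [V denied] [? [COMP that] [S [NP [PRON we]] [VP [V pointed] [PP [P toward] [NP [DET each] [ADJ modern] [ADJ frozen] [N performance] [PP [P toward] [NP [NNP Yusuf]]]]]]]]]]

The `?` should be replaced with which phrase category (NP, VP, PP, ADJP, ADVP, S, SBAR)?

SBAR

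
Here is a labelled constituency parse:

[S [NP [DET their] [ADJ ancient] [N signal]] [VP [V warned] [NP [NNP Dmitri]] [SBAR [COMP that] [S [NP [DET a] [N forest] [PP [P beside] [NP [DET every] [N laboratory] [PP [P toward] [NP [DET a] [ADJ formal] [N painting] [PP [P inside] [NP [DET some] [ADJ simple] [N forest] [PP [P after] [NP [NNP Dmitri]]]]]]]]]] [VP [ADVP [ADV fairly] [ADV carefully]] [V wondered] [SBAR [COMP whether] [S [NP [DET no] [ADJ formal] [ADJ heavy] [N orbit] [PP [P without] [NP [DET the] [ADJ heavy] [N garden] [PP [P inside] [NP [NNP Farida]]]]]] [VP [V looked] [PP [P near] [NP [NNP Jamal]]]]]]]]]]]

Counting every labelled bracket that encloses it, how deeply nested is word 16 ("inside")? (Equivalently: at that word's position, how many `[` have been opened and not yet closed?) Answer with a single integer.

Path from the root down to the word: S → VP → SBAR → S → NP → PP → NP → PP → NP → PP → P. That is 11 enclosing brackets.

11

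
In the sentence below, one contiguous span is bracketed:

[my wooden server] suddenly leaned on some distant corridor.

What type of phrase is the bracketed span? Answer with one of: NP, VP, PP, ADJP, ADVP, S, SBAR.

NP

"server" is the head of the bracketed span, so the span is a noun phrase: NP.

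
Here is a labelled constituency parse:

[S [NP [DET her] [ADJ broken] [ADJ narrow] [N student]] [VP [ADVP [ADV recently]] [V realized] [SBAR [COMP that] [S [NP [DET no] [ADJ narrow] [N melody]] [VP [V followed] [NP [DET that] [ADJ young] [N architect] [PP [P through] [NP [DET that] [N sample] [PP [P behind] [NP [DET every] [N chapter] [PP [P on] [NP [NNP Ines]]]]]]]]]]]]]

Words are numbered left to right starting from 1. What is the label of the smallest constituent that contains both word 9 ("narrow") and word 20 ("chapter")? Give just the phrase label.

S

The smallest bracket enclosing both words is [S no narrow melody followed that young architect through that sample behind every chapter on Ines], so the label is S.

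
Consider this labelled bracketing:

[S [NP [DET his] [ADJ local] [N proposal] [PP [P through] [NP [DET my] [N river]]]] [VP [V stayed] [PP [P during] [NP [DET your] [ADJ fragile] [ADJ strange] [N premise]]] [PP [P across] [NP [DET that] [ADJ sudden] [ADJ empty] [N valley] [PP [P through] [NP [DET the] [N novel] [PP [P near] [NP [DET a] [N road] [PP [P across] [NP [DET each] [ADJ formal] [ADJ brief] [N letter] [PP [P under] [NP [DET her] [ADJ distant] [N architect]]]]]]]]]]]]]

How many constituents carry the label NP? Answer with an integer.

8

Scanning left to right, an opening `[NP` appears at word positions 1, 5, 9, 14, 19, 22, 25, 30 — 8 in total.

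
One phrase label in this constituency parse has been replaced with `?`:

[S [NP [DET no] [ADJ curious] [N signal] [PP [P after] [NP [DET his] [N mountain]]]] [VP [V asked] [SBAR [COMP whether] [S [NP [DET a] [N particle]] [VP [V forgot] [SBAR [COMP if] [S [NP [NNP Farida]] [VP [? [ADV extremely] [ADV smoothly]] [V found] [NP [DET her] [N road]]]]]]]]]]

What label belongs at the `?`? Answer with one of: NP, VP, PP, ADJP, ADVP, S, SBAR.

ADVP

A constituent whose immediate children are ADV 'extremely', ADV 'smoothly' is an adverb phrase: ADVP.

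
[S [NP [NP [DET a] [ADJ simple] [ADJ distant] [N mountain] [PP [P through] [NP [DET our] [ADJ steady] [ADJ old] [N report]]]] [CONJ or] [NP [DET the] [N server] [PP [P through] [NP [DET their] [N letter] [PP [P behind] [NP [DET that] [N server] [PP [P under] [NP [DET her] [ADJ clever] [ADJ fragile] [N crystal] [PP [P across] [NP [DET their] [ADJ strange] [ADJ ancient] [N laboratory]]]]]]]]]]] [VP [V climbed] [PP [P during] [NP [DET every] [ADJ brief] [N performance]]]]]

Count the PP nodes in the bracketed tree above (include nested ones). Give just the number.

6

Scanning left to right, an opening `[PP` appears at word positions 5, 13, 16, 19, 24, 30 — 6 in total.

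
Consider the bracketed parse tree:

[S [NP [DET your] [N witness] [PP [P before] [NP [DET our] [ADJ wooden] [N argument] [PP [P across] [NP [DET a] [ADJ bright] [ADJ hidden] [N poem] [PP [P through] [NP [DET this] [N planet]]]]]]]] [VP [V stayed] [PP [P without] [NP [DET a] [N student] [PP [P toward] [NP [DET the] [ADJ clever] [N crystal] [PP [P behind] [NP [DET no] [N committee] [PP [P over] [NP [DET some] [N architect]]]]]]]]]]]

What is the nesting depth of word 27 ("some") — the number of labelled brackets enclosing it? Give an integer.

11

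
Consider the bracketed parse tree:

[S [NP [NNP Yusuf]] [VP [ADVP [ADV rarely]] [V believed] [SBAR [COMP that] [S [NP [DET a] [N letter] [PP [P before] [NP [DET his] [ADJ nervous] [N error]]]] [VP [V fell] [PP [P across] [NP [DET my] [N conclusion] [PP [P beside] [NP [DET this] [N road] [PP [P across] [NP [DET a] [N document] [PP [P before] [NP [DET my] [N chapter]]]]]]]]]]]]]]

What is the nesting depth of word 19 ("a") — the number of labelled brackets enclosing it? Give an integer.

Path from the root down to the word: S → VP → SBAR → S → VP → PP → NP → PP → NP → PP → NP → DET. That is 12 enclosing brackets.

12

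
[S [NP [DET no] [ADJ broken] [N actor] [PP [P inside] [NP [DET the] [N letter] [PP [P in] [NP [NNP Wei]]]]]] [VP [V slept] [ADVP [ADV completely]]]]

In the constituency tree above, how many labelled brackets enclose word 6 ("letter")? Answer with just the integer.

Counting open brackets not yet closed at "letter": [S [NP [PP [NP [N = 5.

5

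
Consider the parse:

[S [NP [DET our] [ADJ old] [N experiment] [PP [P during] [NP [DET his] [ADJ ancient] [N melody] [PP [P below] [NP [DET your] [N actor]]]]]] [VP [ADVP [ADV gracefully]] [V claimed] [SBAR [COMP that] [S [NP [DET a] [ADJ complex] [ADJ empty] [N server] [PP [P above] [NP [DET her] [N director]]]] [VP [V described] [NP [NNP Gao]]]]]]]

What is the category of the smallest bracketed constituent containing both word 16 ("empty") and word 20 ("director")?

NP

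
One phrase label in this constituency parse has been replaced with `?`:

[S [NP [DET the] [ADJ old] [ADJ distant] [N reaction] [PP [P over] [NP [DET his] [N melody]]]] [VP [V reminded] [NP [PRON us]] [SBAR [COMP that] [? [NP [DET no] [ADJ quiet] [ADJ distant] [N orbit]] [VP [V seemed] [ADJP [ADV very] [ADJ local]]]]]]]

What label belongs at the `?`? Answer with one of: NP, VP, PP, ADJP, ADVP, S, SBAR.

S

The `?` node immediately contains: NP, VP. That is the internal structure of a clause, so the label is S.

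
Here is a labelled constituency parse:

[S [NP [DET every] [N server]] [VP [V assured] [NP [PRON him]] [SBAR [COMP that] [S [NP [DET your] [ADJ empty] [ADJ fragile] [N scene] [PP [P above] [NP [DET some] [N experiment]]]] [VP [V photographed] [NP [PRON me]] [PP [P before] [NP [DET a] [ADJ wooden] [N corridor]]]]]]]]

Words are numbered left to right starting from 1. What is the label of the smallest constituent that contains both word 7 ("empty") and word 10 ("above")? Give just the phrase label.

NP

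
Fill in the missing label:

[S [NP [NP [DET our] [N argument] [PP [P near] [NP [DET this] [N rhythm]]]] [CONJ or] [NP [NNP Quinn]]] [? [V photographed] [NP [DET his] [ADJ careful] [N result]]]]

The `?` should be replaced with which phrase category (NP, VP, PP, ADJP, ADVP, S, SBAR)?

A constituent whose immediate children are V 'photographed', NP is a verb phrase: VP.

VP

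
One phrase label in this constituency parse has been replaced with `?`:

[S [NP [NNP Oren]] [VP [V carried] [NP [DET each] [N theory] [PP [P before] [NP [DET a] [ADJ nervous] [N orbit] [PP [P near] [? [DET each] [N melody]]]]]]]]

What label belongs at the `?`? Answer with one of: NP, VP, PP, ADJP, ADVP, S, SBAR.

NP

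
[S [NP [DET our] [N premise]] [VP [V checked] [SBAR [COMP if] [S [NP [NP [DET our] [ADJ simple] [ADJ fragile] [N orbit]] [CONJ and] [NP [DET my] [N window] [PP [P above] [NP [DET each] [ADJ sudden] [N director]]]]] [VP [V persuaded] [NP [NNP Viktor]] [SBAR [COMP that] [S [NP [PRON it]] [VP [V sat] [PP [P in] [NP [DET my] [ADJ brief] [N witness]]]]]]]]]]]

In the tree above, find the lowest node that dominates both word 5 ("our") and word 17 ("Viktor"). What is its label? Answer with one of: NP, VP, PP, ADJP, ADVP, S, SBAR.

Both words fall inside [S our simple fragile orbit and my window above each sudden director persuaded Viktor that it sat in my brief witness] (words 5–24), and no smaller constituent contains them both. Label: S.

S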